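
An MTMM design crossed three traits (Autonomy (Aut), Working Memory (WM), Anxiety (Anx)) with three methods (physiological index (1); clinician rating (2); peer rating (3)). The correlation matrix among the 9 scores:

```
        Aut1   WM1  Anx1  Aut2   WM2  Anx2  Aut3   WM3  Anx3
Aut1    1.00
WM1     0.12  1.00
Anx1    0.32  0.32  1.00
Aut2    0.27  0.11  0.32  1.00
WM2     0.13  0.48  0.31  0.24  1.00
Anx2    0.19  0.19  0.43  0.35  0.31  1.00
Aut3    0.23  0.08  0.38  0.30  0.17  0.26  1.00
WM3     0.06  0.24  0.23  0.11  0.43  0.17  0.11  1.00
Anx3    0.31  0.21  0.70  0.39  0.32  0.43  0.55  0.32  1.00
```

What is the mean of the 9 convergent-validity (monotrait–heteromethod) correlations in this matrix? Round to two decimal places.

0.39

Convergent values: 0.27, 0.23, 0.30, 0.48, 0.24, 0.43, 0.43, 0.70, 0.43; mean = 3.51/9 = 0.39.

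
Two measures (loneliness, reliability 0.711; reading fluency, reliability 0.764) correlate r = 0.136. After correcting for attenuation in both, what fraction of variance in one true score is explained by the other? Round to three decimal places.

0.034

Disattenuated r = 0.136 / √(0.711 × 0.764) = 0.136 / 0.7370 = 0.1845.
Shared true-score variance = 0.1845² = 0.0340 ≈ 0.034.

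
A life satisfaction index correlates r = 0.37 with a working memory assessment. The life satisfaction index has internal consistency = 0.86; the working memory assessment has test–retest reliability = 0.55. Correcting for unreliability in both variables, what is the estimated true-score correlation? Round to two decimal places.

r_true = r_obs / √(r_xx · r_yy) = 0.37 / √(0.86 × 0.55) = 0.37 / √0.4730 = 0.37 / 0.6877 ≈ 0.54.

0.54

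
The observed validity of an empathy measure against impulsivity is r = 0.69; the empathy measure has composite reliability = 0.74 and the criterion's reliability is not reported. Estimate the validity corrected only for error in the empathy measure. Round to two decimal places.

Single correction: r_c = r_obs / √r_xx = 0.69 / √0.74 = 0.69 / 0.8602 ≈ 0.80.

0.80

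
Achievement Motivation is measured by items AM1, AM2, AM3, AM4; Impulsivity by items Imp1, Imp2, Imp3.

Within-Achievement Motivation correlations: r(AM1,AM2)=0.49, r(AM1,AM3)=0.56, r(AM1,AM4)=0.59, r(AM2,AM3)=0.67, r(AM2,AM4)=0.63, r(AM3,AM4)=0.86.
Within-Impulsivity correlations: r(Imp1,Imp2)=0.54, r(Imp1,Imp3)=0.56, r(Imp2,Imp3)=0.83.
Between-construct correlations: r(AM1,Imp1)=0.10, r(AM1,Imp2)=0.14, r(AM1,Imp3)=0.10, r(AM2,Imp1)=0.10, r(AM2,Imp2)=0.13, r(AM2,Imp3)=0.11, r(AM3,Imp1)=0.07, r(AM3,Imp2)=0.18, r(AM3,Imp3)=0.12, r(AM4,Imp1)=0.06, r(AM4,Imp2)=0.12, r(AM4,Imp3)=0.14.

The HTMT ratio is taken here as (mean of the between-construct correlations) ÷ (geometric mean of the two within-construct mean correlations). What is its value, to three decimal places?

0.179

Between-construct mean = 1.37/12 = 0.1142.
Mean within-AM = 3.80/6 = 0.6333; mean within-Imp = 1.93/3 = 0.6433.
Geometric mean = √(0.6333 × 0.6433) = 0.6383.
HTMT = 0.1142 / 0.6383 = 0.179.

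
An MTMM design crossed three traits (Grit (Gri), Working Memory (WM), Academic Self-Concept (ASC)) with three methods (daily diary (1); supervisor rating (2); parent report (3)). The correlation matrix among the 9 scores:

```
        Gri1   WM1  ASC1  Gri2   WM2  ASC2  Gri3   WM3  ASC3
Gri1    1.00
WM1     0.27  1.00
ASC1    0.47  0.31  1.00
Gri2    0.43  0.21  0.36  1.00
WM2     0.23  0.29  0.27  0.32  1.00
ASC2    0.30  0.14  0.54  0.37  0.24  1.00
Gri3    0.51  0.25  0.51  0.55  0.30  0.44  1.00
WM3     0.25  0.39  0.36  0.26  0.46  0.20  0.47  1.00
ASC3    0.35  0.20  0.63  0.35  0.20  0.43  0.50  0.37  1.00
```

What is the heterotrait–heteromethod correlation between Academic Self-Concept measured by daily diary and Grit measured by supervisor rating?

Different traits and methods: r(ASC1, Gri2) = 0.36.

0.36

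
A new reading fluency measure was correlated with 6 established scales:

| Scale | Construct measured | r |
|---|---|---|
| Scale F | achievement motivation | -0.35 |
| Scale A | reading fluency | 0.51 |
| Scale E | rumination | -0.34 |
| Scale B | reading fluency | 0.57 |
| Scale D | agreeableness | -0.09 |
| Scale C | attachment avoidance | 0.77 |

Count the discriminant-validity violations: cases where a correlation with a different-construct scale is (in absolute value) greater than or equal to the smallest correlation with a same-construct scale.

Convergent (same construct = reading fluency): Scale A, Scale B.
Smallest convergent = 0.51. Discriminant |r|: 0.35, 0.34, 0.09, 0.77; count ≥ 0.51 → 1.

1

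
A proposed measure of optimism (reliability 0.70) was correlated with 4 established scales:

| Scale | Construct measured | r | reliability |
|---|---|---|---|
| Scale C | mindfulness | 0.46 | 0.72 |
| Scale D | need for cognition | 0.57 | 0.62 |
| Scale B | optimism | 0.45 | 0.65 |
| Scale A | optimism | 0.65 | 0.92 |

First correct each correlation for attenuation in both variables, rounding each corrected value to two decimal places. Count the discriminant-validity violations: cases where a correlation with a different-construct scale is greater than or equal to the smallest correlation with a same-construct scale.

Disattenuated r (r / √(r_scale · r_new)):
  Scale C (disc): 0.46 / √(0.72·0.70) = 0.65
  Scale D (disc): 0.57 / √(0.62·0.70) = 0.87
  Scale B (conv): 0.45 / √(0.65·0.70) = 0.67
  Scale A (conv): 0.65 / √(0.92·0.70) = 0.81
Smallest convergent = 0.67. Discriminant values: 0.65, 0.87; count ≥ 0.67 → 1.

1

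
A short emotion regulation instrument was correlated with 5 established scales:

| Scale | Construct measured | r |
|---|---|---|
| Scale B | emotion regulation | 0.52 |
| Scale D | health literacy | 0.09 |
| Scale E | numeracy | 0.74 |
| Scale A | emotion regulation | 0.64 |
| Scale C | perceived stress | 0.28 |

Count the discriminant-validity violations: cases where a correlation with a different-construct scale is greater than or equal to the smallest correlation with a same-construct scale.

Convergent (same construct = emotion regulation): Scale B, Scale A.
Smallest convergent = 0.52. Discriminant values: 0.09, 0.74, 0.28; count ≥ 0.52 → 1.

1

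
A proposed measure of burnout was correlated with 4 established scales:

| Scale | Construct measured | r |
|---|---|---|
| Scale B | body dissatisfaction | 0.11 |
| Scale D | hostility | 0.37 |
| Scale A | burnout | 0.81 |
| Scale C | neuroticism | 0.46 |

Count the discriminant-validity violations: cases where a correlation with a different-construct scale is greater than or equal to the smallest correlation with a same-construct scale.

0

Convergent (same construct = burnout): Scale A.
Smallest convergent = 0.81. Discriminant values: 0.11, 0.37, 0.46; count ≥ 0.81 → 0.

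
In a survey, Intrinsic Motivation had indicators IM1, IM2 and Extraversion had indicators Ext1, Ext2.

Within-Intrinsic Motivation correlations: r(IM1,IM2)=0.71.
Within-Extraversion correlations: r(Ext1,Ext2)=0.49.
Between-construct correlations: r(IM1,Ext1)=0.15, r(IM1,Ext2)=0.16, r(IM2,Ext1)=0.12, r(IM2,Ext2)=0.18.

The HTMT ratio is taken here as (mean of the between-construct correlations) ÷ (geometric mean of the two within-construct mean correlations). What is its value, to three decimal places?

0.259

Between-construct mean = 0.61/4 = 0.1525.
Mean within-IM = 0.71/1 = 0.7100; mean within-Ext = 0.49/1 = 0.4900.
Geometric mean = √(0.7100 × 0.4900) = 0.5898.
HTMT = 0.1525 / 0.5898 = 0.259.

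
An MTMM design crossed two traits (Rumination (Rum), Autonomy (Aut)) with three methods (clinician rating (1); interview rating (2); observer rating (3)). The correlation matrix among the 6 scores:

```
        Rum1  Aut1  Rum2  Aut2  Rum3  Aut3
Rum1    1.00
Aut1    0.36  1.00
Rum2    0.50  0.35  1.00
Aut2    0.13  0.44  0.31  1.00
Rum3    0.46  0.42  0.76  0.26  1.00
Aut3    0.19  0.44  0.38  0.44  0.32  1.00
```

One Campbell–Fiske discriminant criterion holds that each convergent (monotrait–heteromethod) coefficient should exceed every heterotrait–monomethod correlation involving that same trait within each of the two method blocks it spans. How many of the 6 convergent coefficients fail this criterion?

Convergent coefficients and their comparison sets:
Rum (methods 1·2): 0.50 vs {0.36, 0.31} → pass.
Rum (methods 1·3): 0.46 vs {0.36, 0.32} → pass.
Rum (methods 2·3): 0.76 vs {0.31, 0.32} → pass.
Aut (methods 1·2): 0.44 vs {0.36, 0.31} → pass.
Aut (methods 1·3): 0.44 vs {0.36, 0.32} → pass.
Aut (methods 2·3): 0.44 vs {0.31, 0.32} → pass.
0 of 6 fail.

0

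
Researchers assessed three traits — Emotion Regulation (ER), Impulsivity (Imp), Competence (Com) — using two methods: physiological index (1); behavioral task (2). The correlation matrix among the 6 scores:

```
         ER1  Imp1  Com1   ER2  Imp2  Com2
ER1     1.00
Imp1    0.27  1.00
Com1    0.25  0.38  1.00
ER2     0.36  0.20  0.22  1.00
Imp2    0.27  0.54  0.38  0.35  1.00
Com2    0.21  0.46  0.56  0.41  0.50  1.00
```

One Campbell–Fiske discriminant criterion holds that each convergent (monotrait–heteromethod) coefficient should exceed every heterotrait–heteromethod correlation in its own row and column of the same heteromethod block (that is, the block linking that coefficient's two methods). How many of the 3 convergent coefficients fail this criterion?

0

Checking each validity diagonal entry against its comparison values:
ER (methods 1·2): 0.36 vs {0.27, 0.20, 0.21, 0.22} → pass.
Imp (methods 1·2): 0.54 vs {0.20, 0.27, 0.46, 0.38} → pass.
Com (methods 1·2): 0.56 vs {0.22, 0.21, 0.38, 0.46} → pass.
0 of 3 fail.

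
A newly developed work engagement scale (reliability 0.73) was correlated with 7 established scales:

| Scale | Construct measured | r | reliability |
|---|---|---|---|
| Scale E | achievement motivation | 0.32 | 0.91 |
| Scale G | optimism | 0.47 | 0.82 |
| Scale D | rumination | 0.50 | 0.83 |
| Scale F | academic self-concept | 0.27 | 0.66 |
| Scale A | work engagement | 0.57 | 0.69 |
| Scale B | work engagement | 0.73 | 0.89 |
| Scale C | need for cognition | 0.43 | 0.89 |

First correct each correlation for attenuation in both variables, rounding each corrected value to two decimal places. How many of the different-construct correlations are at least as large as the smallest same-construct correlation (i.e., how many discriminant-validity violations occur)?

0

Disattenuated r (r / √(r_scale · r_new)):
  Scale E (disc): 0.32 / √(0.91·0.73) = 0.39
  Scale G (disc): 0.47 / √(0.82·0.73) = 0.61
  Scale D (disc): 0.50 / √(0.83·0.73) = 0.64
  Scale F (disc): 0.27 / √(0.66·0.73) = 0.39
  Scale A (conv): 0.57 / √(0.69·0.73) = 0.80
  Scale B (conv): 0.73 / √(0.89·0.73) = 0.91
  Scale C (disc): 0.43 / √(0.89·0.73) = 0.53
Smallest convergent = 0.80. Discriminant values: 0.39, 0.61, 0.64, 0.39, 0.53; count ≥ 0.80 → 0.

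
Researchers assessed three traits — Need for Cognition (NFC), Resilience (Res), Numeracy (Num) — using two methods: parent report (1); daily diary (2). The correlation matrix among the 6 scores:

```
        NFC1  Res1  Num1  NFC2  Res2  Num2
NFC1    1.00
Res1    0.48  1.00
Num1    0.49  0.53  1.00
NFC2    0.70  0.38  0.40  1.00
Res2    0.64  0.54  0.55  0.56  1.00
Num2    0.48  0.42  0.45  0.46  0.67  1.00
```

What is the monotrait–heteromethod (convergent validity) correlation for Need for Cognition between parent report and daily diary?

0.70

Same trait (NFC), different methods: r(NFC1, NFC2) = 0.70.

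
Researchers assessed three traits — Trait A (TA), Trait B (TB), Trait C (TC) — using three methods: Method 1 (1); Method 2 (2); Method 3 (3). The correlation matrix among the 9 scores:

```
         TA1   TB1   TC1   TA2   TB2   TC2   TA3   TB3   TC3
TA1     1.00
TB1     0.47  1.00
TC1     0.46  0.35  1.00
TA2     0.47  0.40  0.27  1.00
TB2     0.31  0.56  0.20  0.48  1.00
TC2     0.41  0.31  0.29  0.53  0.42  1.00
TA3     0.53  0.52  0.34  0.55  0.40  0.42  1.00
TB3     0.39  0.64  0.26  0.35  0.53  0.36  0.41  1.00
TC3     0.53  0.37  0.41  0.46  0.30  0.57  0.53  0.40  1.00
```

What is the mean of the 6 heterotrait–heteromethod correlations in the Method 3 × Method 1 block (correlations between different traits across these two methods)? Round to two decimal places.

0.40

HTHM values (method 3 × method 1): 0.52, 0.34, 0.39, 0.26, 0.53, 0.37; mean = 2.41/6 = 0.40.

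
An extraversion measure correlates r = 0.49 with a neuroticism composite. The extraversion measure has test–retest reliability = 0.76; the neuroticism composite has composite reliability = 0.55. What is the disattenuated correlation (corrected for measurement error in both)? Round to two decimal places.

0.76

r_true = r_obs / √(r_xx · r_yy) = 0.49 / √(0.76 × 0.55) = 0.49 / √0.4180 = 0.49 / 0.6465 ≈ 0.76.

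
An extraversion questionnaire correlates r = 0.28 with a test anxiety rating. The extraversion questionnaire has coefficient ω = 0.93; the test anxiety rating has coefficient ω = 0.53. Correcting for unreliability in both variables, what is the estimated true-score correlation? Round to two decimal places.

r_true = r_obs / √(r_xx · r_yy) = 0.28 / √(0.93 × 0.53) = 0.28 / √0.4929 = 0.28 / 0.7021 ≈ 0.40.

0.40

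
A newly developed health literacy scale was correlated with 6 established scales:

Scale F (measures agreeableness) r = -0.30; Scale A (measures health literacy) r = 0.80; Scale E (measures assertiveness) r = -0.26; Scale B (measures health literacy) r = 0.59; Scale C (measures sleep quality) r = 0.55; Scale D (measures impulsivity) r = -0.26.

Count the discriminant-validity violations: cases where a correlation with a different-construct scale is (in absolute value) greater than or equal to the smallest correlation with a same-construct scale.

Convergent (same construct = health literacy): Scale A, Scale B.
Smallest convergent = 0.59. Discriminant |r|: 0.30, 0.26, 0.55, 0.26; count ≥ 0.59 → 0.

0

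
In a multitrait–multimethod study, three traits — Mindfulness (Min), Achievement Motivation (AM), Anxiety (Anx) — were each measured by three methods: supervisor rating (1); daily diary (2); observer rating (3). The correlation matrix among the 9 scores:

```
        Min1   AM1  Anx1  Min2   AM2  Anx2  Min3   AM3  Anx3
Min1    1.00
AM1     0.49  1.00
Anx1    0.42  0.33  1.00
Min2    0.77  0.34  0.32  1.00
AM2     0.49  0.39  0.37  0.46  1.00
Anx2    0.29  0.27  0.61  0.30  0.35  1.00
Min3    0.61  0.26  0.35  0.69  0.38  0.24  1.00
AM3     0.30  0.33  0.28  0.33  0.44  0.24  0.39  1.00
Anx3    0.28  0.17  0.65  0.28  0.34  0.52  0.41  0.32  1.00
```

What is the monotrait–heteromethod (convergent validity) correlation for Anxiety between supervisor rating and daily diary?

Same trait (Anx), different methods: r(Anx1, Anx2) = 0.61.

0.61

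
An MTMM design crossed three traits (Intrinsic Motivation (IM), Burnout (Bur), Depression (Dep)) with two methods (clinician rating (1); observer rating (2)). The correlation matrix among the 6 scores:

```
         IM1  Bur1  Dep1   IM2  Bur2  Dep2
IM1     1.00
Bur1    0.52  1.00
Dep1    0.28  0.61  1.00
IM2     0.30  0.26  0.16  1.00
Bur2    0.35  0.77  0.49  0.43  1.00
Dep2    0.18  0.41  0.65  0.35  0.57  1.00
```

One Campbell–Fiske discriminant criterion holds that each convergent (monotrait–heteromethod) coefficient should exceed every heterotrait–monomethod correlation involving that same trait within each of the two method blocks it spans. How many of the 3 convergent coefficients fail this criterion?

1

Checking each validity diagonal entry against its comparison values:
IM (methods 1·2): 0.30 vs {0.52, 0.43, 0.28, 0.35} → fail.
Bur (methods 1·2): 0.77 vs {0.52, 0.43, 0.61, 0.57} → pass.
Dep (methods 1·2): 0.65 vs {0.28, 0.35, 0.61, 0.57} → pass.
1 of 3 fail.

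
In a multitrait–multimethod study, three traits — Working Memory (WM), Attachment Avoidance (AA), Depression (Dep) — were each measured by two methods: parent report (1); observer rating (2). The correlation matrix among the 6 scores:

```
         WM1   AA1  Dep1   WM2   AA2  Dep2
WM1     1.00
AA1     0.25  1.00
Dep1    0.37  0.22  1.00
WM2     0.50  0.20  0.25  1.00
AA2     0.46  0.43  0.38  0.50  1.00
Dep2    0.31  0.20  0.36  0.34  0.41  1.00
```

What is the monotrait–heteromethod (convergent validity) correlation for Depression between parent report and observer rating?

0.36

Same trait (Dep), different methods: r(Dep1, Dep2) = 0.36.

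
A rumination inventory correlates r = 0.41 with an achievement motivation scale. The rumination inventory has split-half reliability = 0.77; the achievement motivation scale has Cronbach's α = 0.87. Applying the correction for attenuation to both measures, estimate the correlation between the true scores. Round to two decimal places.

r_true = r_obs / √(r_xx · r_yy) = 0.41 / √(0.77 × 0.87) = 0.41 / √0.6699 = 0.41 / 0.8185 ≈ 0.50.

0.50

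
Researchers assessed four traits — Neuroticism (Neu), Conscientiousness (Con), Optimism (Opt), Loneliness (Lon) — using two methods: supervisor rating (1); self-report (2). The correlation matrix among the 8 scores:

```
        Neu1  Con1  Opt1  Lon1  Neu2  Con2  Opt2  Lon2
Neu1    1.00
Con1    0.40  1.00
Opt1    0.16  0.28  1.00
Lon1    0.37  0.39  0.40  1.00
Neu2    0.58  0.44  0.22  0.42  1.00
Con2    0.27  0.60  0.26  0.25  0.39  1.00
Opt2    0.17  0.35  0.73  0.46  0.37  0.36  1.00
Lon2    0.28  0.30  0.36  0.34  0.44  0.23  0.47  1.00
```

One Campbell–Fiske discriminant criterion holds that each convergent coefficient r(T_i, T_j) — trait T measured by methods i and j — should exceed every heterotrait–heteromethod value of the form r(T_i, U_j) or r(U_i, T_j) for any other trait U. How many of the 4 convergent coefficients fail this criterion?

1

Checking each validity diagonal entry against its comparison values:
Neu (methods 1·2): 0.58 vs {0.27, 0.44, 0.17, 0.22, 0.28, 0.42} → pass.
Con (methods 1·2): 0.60 vs {0.44, 0.27, 0.35, 0.26, 0.30, 0.25} → pass.
Opt (methods 1·2): 0.73 vs {0.22, 0.17, 0.26, 0.35, 0.36, 0.46} → pass.
Lon (methods 1·2): 0.34 vs {0.42, 0.28, 0.25, 0.30, 0.46, 0.36} → fail.
1 of 4 fail.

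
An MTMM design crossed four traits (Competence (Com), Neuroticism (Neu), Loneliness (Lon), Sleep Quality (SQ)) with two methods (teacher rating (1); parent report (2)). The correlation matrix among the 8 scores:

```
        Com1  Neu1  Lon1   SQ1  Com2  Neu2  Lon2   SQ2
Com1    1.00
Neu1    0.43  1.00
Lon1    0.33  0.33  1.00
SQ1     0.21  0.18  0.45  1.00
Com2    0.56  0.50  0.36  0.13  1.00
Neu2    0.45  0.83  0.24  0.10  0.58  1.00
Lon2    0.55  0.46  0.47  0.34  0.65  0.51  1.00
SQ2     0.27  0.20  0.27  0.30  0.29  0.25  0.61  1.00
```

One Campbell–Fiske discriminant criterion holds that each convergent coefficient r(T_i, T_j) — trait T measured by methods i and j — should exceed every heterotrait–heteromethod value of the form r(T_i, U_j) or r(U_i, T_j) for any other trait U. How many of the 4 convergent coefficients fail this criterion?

Convergent coefficients and their comparison sets:
Com (methods 1·2): 0.56 vs {0.45, 0.50, 0.55, 0.36, 0.27, 0.13} → pass.
Neu (methods 1·2): 0.83 vs {0.50, 0.45, 0.46, 0.24, 0.20, 0.10} → pass.
Lon (methods 1·2): 0.47 vs {0.36, 0.55, 0.24, 0.46, 0.27, 0.34} → fail.
SQ (methods 1·2): 0.30 vs {0.13, 0.27, 0.10, 0.20, 0.34, 0.27} → fail.
2 of 4 fail.

2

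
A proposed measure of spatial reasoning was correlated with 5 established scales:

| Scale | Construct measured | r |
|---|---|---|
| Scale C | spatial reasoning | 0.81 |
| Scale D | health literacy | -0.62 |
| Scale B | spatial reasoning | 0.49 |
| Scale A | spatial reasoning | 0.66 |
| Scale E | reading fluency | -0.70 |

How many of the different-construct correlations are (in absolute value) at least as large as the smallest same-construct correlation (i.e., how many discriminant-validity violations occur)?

2

Convergent (same construct = spatial reasoning): Scale C, Scale B, Scale A.
Smallest convergent = 0.49. Discriminant |r|: 0.62, 0.70; count ≥ 0.49 → 2.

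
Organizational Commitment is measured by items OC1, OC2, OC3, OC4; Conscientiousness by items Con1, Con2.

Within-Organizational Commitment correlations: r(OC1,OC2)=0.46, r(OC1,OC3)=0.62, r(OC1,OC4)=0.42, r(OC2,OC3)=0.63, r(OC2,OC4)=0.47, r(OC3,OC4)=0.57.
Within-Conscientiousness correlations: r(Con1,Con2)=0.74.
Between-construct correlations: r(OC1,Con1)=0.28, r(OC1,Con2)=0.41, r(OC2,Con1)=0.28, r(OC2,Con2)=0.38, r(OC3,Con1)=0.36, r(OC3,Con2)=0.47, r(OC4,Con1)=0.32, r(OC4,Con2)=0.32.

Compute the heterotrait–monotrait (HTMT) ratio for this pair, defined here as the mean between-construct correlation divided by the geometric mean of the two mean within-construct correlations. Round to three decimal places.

0.564

Mean heterotrait r = 2.82/8 = 0.3525.
Mean within-OC = 3.17/6 = 0.5283; mean within-Con = 0.74/1 = 0.7400.
Geometric mean = √(0.5283 × 0.7400) = 0.6253.
HTMT = 0.3525 / 0.6253 = 0.564.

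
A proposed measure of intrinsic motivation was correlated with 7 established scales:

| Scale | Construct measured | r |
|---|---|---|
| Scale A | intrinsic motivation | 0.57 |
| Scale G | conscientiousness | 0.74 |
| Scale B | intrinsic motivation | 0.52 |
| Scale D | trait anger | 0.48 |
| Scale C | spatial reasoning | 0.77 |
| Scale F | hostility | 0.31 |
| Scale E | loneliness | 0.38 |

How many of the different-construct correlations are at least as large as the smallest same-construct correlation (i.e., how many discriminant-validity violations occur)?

Convergent (same construct = intrinsic motivation): Scale A, Scale B.
Smallest convergent = 0.52. Discriminant values: 0.74, 0.48, 0.77, 0.31, 0.38; count ≥ 0.52 → 2.

2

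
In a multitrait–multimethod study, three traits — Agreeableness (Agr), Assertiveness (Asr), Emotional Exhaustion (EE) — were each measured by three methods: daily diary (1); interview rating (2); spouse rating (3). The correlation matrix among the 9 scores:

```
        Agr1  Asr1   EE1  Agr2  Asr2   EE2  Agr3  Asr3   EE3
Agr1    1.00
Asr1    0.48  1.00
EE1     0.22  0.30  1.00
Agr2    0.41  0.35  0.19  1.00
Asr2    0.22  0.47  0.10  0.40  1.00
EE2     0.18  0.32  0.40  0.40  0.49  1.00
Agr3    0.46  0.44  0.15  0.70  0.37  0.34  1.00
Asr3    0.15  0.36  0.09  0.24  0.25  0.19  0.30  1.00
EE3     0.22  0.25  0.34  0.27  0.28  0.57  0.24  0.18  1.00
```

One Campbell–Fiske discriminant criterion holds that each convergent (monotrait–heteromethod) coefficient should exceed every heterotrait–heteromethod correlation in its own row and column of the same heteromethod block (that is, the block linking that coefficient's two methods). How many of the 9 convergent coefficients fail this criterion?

2

Checking each validity diagonal entry against its comparison values:
Agr (methods 1·2): 0.41 vs {0.22, 0.35, 0.18, 0.19} → pass.
Agr (methods 1·3): 0.46 vs {0.15, 0.44, 0.22, 0.15} → pass.
Agr (methods 2·3): 0.70 vs {0.24, 0.37, 0.27, 0.34} → pass.
Asr (methods 1·2): 0.47 vs {0.35, 0.22, 0.32, 0.10} → pass.
Asr (methods 1·3): 0.36 vs {0.44, 0.15, 0.25, 0.09} → fail.
Asr (methods 2·3): 0.25 vs {0.37, 0.24, 0.28, 0.19} → fail.
EE (methods 1·2): 0.40 vs {0.19, 0.18, 0.10, 0.32} → pass.
EE (methods 1·3): 0.34 vs {0.15, 0.22, 0.09, 0.25} → pass.
EE (methods 2·3): 0.57 vs {0.34, 0.27, 0.19, 0.28} → pass.
2 of 9 fail.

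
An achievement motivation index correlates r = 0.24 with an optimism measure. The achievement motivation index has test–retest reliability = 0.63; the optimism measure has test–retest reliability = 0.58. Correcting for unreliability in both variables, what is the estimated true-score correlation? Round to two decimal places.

0.40

r_true = r_obs / √(r_xx · r_yy) = 0.24 / √(0.63 × 0.58) = 0.24 / √0.3654 = 0.24 / 0.6045 ≈ 0.40.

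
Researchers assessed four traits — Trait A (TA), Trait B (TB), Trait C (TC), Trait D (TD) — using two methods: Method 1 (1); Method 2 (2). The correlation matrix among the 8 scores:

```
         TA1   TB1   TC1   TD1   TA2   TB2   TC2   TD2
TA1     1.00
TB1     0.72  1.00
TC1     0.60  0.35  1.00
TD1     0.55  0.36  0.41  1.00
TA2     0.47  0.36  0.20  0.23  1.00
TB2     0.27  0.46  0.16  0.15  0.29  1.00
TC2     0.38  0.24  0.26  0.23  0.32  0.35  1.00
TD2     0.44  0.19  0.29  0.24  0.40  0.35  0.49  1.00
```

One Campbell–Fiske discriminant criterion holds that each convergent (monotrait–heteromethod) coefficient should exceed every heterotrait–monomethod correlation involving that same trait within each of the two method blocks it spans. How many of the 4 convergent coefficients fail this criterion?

Each convergent coefficient versus the relevant comparison correlations:
TA (methods 1·2): 0.47 vs {0.72, 0.29, 0.60, 0.32, 0.55, 0.40} → fail.
TB (methods 1·2): 0.46 vs {0.72, 0.29, 0.35, 0.35, 0.36, 0.35} → fail.
TC (methods 1·2): 0.26 vs {0.60, 0.32, 0.35, 0.35, 0.41, 0.49} → fail.
TD (methods 1·2): 0.24 vs {0.55, 0.40, 0.36, 0.35, 0.41, 0.49} → fail.
4 of 4 fail.

4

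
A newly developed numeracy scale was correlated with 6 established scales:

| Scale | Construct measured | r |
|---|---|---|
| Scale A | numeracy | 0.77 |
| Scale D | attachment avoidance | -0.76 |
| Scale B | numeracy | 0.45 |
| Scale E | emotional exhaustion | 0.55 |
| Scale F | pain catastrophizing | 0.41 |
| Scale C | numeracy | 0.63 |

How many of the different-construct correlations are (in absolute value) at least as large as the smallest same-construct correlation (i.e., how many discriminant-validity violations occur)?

2

Convergent (same construct = numeracy): Scale A, Scale B, Scale C.
Smallest convergent = 0.45. Discriminant |r|: 0.76, 0.55, 0.41; count ≥ 0.45 → 2.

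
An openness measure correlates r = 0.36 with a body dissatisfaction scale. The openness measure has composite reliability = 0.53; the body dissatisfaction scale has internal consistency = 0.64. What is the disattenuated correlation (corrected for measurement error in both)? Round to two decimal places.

r_true = r_obs / √(r_xx · r_yy) = 0.36 / √(0.53 × 0.64) = 0.36 / √0.3392 = 0.36 / 0.5824 ≈ 0.62.

0.62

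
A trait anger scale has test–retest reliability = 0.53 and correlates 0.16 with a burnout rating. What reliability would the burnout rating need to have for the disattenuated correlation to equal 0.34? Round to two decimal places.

0.42

r_true = r_obs / √(r_xx · r_yy) ⇒ 0.34 = 0.16 / √(0.53 · r_yy).
√(0.53 · r_yy) = 0.16 / 0.34 = 0.4706; 0.53 · r_yy = 0.2215; r_yy = 0.2215 / 0.53 ≈ 0.42.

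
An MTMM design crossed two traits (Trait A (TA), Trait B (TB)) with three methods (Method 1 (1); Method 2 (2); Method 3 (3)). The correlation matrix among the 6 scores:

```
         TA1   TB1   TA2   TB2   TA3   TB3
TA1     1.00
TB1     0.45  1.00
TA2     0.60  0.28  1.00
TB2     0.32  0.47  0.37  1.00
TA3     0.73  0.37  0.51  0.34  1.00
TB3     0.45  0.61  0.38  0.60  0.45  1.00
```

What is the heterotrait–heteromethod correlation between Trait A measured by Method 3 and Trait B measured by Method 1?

0.37

Different traits and methods: r(TA3, TB1) = 0.37.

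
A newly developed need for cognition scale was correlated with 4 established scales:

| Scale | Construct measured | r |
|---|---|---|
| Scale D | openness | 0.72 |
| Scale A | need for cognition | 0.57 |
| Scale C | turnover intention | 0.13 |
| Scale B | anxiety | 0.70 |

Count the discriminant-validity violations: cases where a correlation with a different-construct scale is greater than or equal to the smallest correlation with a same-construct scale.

2

Convergent (same construct = need for cognition): Scale A.
Smallest convergent = 0.57. Discriminant values: 0.72, 0.13, 0.70; count ≥ 0.57 → 2.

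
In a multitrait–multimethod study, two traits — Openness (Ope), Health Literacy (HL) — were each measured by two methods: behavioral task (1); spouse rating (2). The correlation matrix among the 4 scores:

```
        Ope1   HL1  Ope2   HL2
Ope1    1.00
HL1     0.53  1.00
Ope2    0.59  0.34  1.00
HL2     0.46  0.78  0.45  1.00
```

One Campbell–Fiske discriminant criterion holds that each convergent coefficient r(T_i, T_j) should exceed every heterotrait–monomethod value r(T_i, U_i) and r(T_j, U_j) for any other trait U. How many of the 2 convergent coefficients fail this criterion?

0

Convergent coefficients and their comparison sets:
Ope (methods 1·2): 0.59 vs {0.53, 0.45} → pass.
HL (methods 1·2): 0.78 vs {0.53, 0.45} → pass.
0 of 2 fail.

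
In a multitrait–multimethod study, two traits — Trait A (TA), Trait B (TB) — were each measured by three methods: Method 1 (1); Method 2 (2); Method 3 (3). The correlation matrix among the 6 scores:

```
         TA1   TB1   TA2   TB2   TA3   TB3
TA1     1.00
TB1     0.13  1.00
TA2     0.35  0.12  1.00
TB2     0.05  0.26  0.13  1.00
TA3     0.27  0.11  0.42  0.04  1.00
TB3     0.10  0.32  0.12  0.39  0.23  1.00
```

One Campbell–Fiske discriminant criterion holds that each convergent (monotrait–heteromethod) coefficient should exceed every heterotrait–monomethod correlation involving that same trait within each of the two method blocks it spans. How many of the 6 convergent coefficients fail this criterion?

Each convergent coefficient versus the relevant comparison correlations:
TA (methods 1·2): 0.35 vs {0.13, 0.13} → pass.
TA (methods 1·3): 0.27 vs {0.13, 0.23} → pass.
TA (methods 2·3): 0.42 vs {0.13, 0.23} → pass.
TB (methods 1·2): 0.26 vs {0.13, 0.13} → pass.
TB (methods 1·3): 0.32 vs {0.13, 0.23} → pass.
TB (methods 2·3): 0.39 vs {0.13, 0.23} → pass.
0 of 6 fail.

0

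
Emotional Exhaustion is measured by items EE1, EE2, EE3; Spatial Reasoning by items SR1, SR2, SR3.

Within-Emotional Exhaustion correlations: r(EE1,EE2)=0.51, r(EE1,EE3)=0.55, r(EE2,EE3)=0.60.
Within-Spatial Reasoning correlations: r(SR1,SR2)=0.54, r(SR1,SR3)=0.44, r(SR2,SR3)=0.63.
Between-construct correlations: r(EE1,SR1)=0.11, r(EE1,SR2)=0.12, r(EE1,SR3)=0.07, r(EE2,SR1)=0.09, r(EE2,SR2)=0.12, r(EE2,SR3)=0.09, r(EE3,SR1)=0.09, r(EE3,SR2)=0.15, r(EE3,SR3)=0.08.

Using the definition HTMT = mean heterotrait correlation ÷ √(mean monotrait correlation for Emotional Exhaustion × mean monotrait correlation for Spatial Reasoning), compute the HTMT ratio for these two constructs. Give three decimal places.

Between-construct mean = 0.92/9 = 0.1022.
Mean within-EE = 1.66/3 = 0.5533; mean within-SR = 1.61/3 = 0.5367.
Geometric mean = √(0.5533 × 0.5367) = 0.5449.
HTMT = 0.1022 / 0.5449 = 0.188.

0.188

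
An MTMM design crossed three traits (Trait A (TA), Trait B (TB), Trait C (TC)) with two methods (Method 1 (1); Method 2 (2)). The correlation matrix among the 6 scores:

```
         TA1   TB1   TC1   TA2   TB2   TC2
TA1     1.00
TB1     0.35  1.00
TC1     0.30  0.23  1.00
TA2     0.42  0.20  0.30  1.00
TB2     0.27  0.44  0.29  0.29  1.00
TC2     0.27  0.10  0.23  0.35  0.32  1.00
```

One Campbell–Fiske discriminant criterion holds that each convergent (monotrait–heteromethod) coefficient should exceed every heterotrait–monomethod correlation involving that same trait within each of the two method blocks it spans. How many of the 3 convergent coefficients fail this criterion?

Checking each validity diagonal entry against its comparison values:
TA (methods 1·2): 0.42 vs {0.35, 0.29, 0.30, 0.35} → pass.
TB (methods 1·2): 0.44 vs {0.35, 0.29, 0.23, 0.32} → pass.
TC (methods 1·2): 0.23 vs {0.30, 0.35, 0.23, 0.32} → fail.
1 of 3 fail.

1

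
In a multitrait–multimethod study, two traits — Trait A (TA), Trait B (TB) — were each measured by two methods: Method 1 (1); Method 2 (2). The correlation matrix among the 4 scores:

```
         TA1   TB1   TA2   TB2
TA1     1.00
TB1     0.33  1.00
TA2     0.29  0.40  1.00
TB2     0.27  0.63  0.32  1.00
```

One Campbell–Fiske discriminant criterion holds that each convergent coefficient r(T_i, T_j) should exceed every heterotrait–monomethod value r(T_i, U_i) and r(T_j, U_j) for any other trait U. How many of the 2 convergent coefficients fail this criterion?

Checking each validity diagonal entry against its comparison values:
TA (methods 1·2): 0.29 vs {0.33, 0.32} → fail.
TB (methods 1·2): 0.63 vs {0.33, 0.32} → pass.
1 of 2 fail.

1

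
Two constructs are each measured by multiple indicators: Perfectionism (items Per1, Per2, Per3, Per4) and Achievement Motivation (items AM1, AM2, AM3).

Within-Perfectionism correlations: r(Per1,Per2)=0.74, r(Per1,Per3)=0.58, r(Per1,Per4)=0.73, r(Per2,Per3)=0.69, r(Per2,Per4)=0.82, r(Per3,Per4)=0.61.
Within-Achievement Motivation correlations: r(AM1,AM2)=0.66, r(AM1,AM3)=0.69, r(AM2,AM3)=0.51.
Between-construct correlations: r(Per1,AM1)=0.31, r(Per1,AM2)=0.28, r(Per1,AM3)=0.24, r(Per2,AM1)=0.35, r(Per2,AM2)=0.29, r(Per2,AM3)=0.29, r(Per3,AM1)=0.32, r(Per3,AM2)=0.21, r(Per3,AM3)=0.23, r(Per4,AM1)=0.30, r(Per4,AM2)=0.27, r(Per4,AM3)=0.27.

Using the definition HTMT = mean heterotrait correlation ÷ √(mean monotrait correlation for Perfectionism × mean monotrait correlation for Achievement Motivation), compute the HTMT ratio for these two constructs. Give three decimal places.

0.427

Mean heterotrait r = 3.36/12 = 0.2800.
Mean within-Per = 4.17/6 = 0.6950; mean within-AM = 1.86/3 = 0.6200.
Geometric mean = √(0.6950 × 0.6200) = 0.6564.
HTMT = 0.2800 / 0.6564 = 0.427.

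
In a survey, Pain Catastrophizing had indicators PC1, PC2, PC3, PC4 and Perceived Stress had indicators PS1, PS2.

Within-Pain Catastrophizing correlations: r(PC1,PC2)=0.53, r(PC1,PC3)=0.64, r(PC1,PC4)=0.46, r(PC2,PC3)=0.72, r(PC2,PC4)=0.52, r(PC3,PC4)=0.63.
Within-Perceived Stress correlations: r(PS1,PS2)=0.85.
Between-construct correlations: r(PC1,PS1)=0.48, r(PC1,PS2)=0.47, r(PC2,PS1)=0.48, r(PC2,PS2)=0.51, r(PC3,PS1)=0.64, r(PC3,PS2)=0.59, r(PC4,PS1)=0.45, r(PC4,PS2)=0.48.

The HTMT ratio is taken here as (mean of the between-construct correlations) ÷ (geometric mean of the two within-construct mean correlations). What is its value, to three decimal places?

0.728

Mean heterotrait r = 4.10/8 = 0.5125.
Mean within-PC = 3.50/6 = 0.5833; mean within-PS = 0.85/1 = 0.8500.
Geometric mean = √(0.5833 × 0.8500) = 0.7041.
HTMT = 0.5125 / 0.7041 = 0.728.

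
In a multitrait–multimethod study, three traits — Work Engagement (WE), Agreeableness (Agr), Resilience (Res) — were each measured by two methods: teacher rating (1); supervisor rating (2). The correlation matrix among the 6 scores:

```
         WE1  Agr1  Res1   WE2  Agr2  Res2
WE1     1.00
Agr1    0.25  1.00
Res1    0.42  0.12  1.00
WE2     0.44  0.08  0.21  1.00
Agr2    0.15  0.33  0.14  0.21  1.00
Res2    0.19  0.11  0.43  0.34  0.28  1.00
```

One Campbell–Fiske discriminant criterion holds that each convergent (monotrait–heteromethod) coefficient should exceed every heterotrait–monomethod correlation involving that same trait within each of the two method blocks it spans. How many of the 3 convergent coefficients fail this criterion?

Checking each validity diagonal entry against its comparison values:
WE (methods 1·2): 0.44 vs {0.25, 0.21, 0.42, 0.34} → pass.
Agr (methods 1·2): 0.33 vs {0.25, 0.21, 0.12, 0.28} → pass.
Res (methods 1·2): 0.43 vs {0.42, 0.34, 0.12, 0.28} → pass.
0 of 3 fail.

0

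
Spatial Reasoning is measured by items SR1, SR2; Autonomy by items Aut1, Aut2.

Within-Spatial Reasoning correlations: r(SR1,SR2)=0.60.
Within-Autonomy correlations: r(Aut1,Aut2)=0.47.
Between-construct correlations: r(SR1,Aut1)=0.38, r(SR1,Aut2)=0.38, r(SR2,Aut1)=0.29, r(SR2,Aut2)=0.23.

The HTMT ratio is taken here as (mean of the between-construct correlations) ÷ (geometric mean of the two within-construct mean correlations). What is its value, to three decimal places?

Between-construct mean = 1.28/4 = 0.3200.
Mean within-SR = 0.60/1 = 0.6000; mean within-Aut = 0.47/1 = 0.4700.
Geometric mean = √(0.6000 × 0.4700) = 0.5310.
HTMT = 0.3200 / 0.5310 = 0.603.

0.603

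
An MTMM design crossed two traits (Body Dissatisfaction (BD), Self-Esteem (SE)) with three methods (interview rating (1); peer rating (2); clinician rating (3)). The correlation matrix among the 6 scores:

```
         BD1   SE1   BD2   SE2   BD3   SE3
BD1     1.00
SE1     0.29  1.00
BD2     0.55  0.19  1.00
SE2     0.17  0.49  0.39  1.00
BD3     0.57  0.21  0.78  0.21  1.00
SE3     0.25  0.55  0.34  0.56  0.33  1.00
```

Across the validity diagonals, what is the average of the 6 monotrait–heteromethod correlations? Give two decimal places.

0.58

Convergent values: 0.55, 0.57, 0.78, 0.49, 0.55, 0.56; mean = 3.50/6 = 0.58.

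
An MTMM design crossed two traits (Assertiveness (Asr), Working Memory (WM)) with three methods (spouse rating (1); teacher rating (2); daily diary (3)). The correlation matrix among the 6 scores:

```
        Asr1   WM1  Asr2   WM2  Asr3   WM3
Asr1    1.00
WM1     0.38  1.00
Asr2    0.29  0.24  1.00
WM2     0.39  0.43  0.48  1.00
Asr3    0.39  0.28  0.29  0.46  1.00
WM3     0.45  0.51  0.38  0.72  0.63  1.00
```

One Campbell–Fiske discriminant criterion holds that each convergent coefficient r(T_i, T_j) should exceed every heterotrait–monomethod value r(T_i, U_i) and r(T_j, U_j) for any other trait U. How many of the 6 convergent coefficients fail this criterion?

Checking each validity diagonal entry against its comparison values:
Asr (methods 1·2): 0.29 vs {0.38, 0.48} → fail.
Asr (methods 1·3): 0.39 vs {0.38, 0.63} → fail.
Asr (methods 2·3): 0.29 vs {0.48, 0.63} → fail.
WM (methods 1·2): 0.43 vs {0.38, 0.48} → fail.
WM (methods 1·3): 0.51 vs {0.38, 0.63} → fail.
WM (methods 2·3): 0.72 vs {0.48, 0.63} → pass.
5 of 6 fail.

5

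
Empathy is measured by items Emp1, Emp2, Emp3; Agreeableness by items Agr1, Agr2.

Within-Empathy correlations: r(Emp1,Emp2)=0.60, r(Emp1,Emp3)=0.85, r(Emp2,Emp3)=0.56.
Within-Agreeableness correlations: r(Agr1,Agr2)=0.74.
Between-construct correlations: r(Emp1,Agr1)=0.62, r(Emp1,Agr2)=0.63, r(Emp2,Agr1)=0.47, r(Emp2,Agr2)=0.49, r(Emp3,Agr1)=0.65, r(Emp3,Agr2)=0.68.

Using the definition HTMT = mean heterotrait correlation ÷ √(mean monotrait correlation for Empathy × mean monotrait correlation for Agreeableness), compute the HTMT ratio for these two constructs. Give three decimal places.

Mean heterotrait r = 3.54/6 = 0.5900.
Mean within-Emp = 2.01/3 = 0.6700; mean within-Agr = 0.74/1 = 0.7400.
Geometric mean = √(0.6700 × 0.7400) = 0.7041.
HTMT = 0.5900 / 0.7041 = 0.838.

0.838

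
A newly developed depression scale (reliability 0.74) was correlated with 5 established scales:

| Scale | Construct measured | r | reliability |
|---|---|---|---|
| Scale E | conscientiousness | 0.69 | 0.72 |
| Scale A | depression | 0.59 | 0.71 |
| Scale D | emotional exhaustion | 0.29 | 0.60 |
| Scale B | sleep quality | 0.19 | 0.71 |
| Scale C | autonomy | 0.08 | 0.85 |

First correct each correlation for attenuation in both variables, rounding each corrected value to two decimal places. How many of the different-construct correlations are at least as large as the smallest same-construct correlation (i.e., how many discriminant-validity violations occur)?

1

Disattenuated r (r / √(r_scale · r_new)):
  Scale E (disc): 0.69 / √(0.72·0.74) = 0.95
  Scale A (conv): 0.59 / √(0.71·0.74) = 0.81
  Scale D (disc): 0.29 / √(0.60·0.74) = 0.44
  Scale B (disc): 0.19 / √(0.71·0.74) = 0.26
  Scale C (disc): 0.08 / √(0.85·0.74) = 0.10
Smallest convergent = 0.81. Discriminant values: 0.95, 0.44, 0.26, 0.10; count ≥ 0.81 → 1.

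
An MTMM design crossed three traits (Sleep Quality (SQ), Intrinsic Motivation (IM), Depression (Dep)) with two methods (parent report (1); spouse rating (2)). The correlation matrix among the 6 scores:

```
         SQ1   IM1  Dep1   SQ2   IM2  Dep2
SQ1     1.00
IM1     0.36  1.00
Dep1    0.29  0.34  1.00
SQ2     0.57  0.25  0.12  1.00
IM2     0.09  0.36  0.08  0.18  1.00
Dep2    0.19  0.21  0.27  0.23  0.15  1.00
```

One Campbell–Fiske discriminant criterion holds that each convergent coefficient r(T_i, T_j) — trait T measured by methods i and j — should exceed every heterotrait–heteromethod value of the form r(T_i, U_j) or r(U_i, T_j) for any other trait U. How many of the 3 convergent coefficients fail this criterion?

0

Checking each validity diagonal entry against its comparison values:
SQ (methods 1·2): 0.57 vs {0.09, 0.25, 0.19, 0.12} → pass.
IM (methods 1·2): 0.36 vs {0.25, 0.09, 0.21, 0.08} → pass.
Dep (methods 1·2): 0.27 vs {0.12, 0.19, 0.08, 0.21} → pass.
0 of 3 fail.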